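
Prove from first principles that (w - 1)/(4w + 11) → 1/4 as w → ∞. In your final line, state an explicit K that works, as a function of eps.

Suppose eps > 0. We seek K > 0 such that w > K implies |(w - 1)/(4w + 11) − (1/4)| < eps.
(w - 1)/(4w + 11) − (1/4) = (4(w - 1) − (4w + 11)) / (4(4w + 11)) = -15/(4(4w + 11)).
For w > 0 we have 4w + 11 > 4w, so |(w - 1)/(4w + 11) − (1/4)| = 15/(4(4w + 11)) < 15/(4·4w) = (15/16)/w.
Thus |(w - 1)/(4w + 11) − (1/4)| < eps whenever w > (15/16)/eps.
Take K = (15/16)/eps. If w > K then |(w - 1)/(4w + 11) − (1/4)| < (15/16)/w < eps.

K = (15/16)/eps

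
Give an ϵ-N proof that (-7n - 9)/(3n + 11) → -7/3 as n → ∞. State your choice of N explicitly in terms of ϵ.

N = (50/9)/ϵ

Fix ϵ > 0. For n ≥ 1, |(-7n - 9)/(3n + 11) + 7/3| = |50|/(3(3n + 11)) = 50/(3(3n + 11)).
Since 3n + 11 ≥ 3n for n ≥ 1, this is ≤ 50/(3·3n) = (50/9)/n.
So |(-7n - 9)/(3n + 11) + 7/3| < ϵ whenever n > (50/9)/ϵ.
Take N = (50/9)/ϵ. If n > N then |(-7n - 9)/(3n + 11) + 7/3| ≤ (50/9)/n < ϵ.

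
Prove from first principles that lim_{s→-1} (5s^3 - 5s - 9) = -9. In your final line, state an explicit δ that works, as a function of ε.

δ = min(1, ε/30)

Suppose ε > 0. We want δ > 0 such that 0 < |s + 1| < δ implies |(5s^3 - 5s - 9) + 9| < ε.
(5s^3 - 5s - 9) + 9 = 5s^3 - 5s = (s + 1)(5s^2 - 5s).
So |(5s^3 - 5s - 9) + 9| = |s + 1|·|5s^2 - 5s|.
Require δ ≤ 1. Then |s + 1| < 1 gives |s| < 2, and by the triangle inequality |5s^2 - 5s| ≤ 5·2^2 + 5·2 = 30.
Hence |(5s^3 - 5s - 9) + 9| ≤ 30|s + 1| < ε provided |s + 1| < ε/30.
Take δ = min(1, ε/30). Then 0 < |s + 1| < δ gives both |s + 1| < 1 and |s + 1| < ε/30, so |(5s^3 - 5s - 9) + 9| < ε.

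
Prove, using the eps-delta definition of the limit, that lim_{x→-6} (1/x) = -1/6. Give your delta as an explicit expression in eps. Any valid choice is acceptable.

Fix eps > 0. We seek delta > 0 such that 0 < |x + 6| < delta implies |1/x + 1/6| < eps.
|1/x + 1/6| = |-6 − x|/(6·|x|) = |x + 6|/(6|x|).
Restrict delta ≤ 3. Then |x + 6| < 3 gives |x| > 3, so 6|x| > 18.
Then |1/x + 1/6| < |x + 6|/18, which is < eps when |x + 6| < 18eps.
Take delta = min(3, 18eps). Then 0 < |x + 6| < delta gives both |x + 6| < 3 and |x + 6| < 18eps, so |1/x + 1/6| < eps.

delta = min(3, 18eps)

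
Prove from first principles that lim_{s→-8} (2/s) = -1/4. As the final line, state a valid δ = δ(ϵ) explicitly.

δ = min(4, 16ϵ)

Fix ϵ > 0. We seek δ > 0 such that 0 < |s + 8| < δ implies |2/s + 1/4| < ϵ.
|2/s + 1/4| = 2·|-8 − s|/(8·|s|) = 2|s + 8|/(8|s|).
Restrict δ ≤ 4. Then |s + 8| < 4 gives |s| > 4, so 8|s| > 32.
Then |2/s + 1/4| < 2|s + 8|/32, which is < ϵ when |s + 8| < 16ϵ.
Take δ = min(4, 16ϵ). Then 0 < |s + 8| < δ gives both |s + 8| < 4 and |s + 8| < 16ϵ, so |2/s + 1/4| < ϵ.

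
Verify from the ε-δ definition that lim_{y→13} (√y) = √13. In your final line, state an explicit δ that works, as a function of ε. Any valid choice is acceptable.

Let ε > 0. We want δ > 0 such that 0 < |y − 13| < δ implies |√y − √13| < ε.
Rationalise: √y − √13 = (y − 13)/(√y + √13), so |√y − √13| = |y − 13|/(√y + √13).
Restrict δ ≤ 13 so that |y − 13| < 13 forces y > 0, and then √y + √13 > √13.
Hence |√y − √13| < |y − 13|/√13, which is < ε once |y − 13| < √13·ε.
Take δ = min(13, √13·ε). If 0 < |y − 13| < δ then y > 0 and |√y − √13| < |y − 13|/√13 < ε.

δ = min(13, √13·ε)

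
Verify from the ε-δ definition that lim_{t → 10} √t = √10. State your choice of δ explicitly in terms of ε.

δ = min(10, √10·ε)

Suppose ε > 0. We want δ > 0 such that 0 < |t − 10| < δ implies |√t − √10| < ε.
Rationalise: √t − √10 = (t − 10)/(√t + √10), so |√t − √10| = |t − 10|/(√t + √10).
Restrict δ ≤ 10 so that |t − 10| < 10 forces t > 0, and then √t + √10 > √10.
Hence |√t − √10| < |t − 10|/√10, which is < ε once |t − 10| < √10·ε.
Take δ = min(10, √10·ε). If 0 < |t − 10| < δ then t > 0 and |√t − √10| < |t − 10|/√10 < ε.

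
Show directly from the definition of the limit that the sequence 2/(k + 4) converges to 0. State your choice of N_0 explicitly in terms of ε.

N_0 = 2/ε

Let ε > 0. For k ≥ 1, |2/(k + 4) − 0| = 2/(k + 4) ≤ 2/k.
We need 2/k < ε, i.e. k > 2/ε.
Take N_0 = 2/ε. If k > N_0 then |2/(k + 4)| ≤ 2/k < ε.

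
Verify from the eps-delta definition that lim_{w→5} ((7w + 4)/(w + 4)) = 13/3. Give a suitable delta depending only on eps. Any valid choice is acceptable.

delta = min(9/2, (27/16)eps)

Fix eps > 0. We want delta > 0 with 0 < |w − 5| < delta ⇒ |(7w + 4)/(w + 4) − (13/3)| < eps.
Combining over a common denominator, (7w + 4)/(w + 4) − (13/3) = [(7w + 4)·9 − 39·(w + 4)] / [9·(w + 4)] = 24(w − 5) / (9(w + 4)).
So |(7w + 4)/(w + 4) − (13/3)| = 24|w − 5| / (9·|w + 4|).
Require delta ≤ 9/2, so |w + 4| ≥ |9| − |w − 5| > 9 − 9/2 = 9/2.
Hence |(7w + 4)/(w + 4) − (13/3)| < 24|w − 5|/(9·(9/2)) = (16/27)|w − 5|, which is < eps once |w − 5| < (27/16)eps.
Take delta = min(9/2, (27/16)eps). Then 0 < |w − 5| < delta forces both bounds, so |(7w + 4)/(w + 4) − (13/3)| < eps.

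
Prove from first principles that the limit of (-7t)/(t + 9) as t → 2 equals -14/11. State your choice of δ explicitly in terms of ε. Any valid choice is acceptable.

δ = min(11/2, (121/126)ε)

Fix ε > 0. We want δ > 0 with 0 < |t − 2| < δ ⇒ |(-7t)/(t + 9) + 14/11| < ε.
Combining over a common denominator, (-7t)/(t + 9) + 14/11 = [(-7t)·11 − (-14)·(t + 9)] / [11·(t + 9)] = -63(t − 2) / (11(t + 9)).
So |(-7t)/(t + 9) + 14/11| = 63|t − 2| / (11·|t + 9|).
Require δ ≤ 11/2, so |t + 9| ≥ |11| − |t − 2| > 11 − 11/2 = 11/2.
Hence |(-7t)/(t + 9) + 14/11| < 63|t − 2|/(11·(11/2)) = (126/121)|t − 2|, which is < ε once |t − 2| < (121/126)ε.
Take δ = min(11/2, (121/126)ε). Then 0 < |t − 2| < δ forces both bounds, so |(-7t)/(t + 9) + 14/11| < ε.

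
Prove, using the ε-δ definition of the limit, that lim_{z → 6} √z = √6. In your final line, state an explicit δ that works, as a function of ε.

δ = min(6, √6·ε)

Let ε > 0 be given. We want δ > 0 such that 0 < |z − 6| < δ implies |√z − √6| < ε.
Rationalise: √z − √6 = (z − 6)/(√z + √6), so |√z − √6| = |z − 6|/(√z + √6).
Restrict δ ≤ 6 so that |z − 6| < 6 forces z > 0, and then √z + √6 > √6.
Hence |√z − √6| < |z − 6|/√6, which is < ε once |z − 6| < √6·ε.
Take δ = min(6, √6·ε). If 0 < |z − 6| < δ then z > 0 and |√z − √6| < |z − 6|/√6 < ε.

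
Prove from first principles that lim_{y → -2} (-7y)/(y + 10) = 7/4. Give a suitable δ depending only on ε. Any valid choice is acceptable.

δ = min(4, (16/35)ε)

Let ε > 0 be given. We want δ > 0 with 0 < |y + 2| < δ ⇒ |(-7y)/(y + 10) − (7/4)| < ε.
Combining over a common denominator, (-7y)/(y + 10) − (7/4) = [(-7y)·8 − 14·(y + 10)] / [8·(y + 10)] = -70(y + 2) / (8(y + 10)).
So |(-7y)/(y + 10) − (7/4)| = 70|y + 2| / (8·|y + 10|).
Restrict δ ≤ 4. Then |y + 2| < 4 gives |y + 10| = |(y + 2) + 8| ≥ 8 − 4 = 4.
Hence |(-7y)/(y + 10) − (7/4)| < 70|y + 2|/(8·4) = (35/16)|y + 2|, which is < ε once |y + 2| < (16/35)ε.
Take δ = min(4, (16/35)ε). Then 0 < |y + 2| < δ forces both bounds, so |(-7y)/(y + 10) − (7/4)| < ε.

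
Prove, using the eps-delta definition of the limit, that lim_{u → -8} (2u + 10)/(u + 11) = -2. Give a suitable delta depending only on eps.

delta = min(3/2, (3/8)eps)

Suppose eps > 0. We want delta > 0 with 0 < |u + 8| < delta ⇒ |(2u + 10)/(u + 11) + 2| < eps.
Combining over a common denominator, (2u + 10)/(u + 11) + 2 = [(2u + 10)·3 − (-6)·(u + 11)] / [3·(u + 11)] = 12(u + 8) / (3(u + 11)).
So |(2u + 10)/(u + 11) + 2| = 12|u + 8| / (3·|u + 11|).
Restrict delta ≤ 3/2. Then |u + 8| < 3/2 gives |u + 11| = |(u + 8) + 3| ≥ 3 − 3/2 = 3/2.
Hence |(2u + 10)/(u + 11) + 2| < 12|u + 8|/(3·(3/2)) = (8/3)|u + 8|, which is < eps once |u + 8| < (3/8)eps.
Take delta = min(3/2, (3/8)eps). Then 0 < |u + 8| < delta forces both bounds, so |(2u + 10)/(u + 11) + 2| < eps.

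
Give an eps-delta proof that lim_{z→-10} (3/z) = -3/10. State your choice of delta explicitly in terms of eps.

delta = min(5, (50/3)eps)

Let eps > 0 be given. We seek delta > 0 such that 0 < |z + 10| < delta implies |3/z + 3/10| < eps.
|3/z + 3/10| = 3·|-10 − z|/(10·|z|) = 3|z + 10|/(10|z|).
Restrict delta ≤ 5. Then |z + 10| < 5 gives |z| > 5, so 10|z| > 50.
Then |3/z + 3/10| < 3|z + 10|/50, which is < eps when |z + 10| < (50/3)eps.
Take delta = min(5, (50/3)eps). Then 0 < |z + 10| < delta gives both |z + 10| < 5 and |z + 10| < (50/3)eps, so |3/z + 3/10| < eps.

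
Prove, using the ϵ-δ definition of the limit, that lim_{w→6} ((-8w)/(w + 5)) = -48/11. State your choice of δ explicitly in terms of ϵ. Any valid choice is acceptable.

Fix ϵ > 0. We want δ > 0 with 0 < |w − 6| < δ ⇒ |(-8w)/(w + 5) + 48/11| < ϵ.
Combining over a common denominator, (-8w)/(w + 5) + 48/11 = [(-8w)·11 − (-48)·(w + 5)] / [11·(w + 5)] = -40(w − 6) / (11(w + 5)).
So |(-8w)/(w + 5) + 48/11| = 40|w − 6| / (11·|w + 5|).
Require δ ≤ 11/2, so |w + 5| ≥ |11| − |w − 6| > 11 − 11/2 = 11/2.
Hence |(-8w)/(w + 5) + 48/11| < 40|w − 6|/(11·(11/2)) = (80/121)|w − 6|, which is < ϵ once |w − 6| < (121/80)ϵ.
Take δ = min(11/2, (121/80)ϵ). Then 0 < |w − 6| < δ forces both bounds, so |(-8w)/(w + 5) + 48/11| < ϵ.

δ = min(11/2, (121/80)ϵ)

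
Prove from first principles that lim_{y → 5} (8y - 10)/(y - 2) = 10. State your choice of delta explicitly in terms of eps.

delta = min(3/2, (3/4)eps)

Let eps > 0. We want delta > 0 with 0 < |y − 5| < delta ⇒ |(8y - 10)/(y - 2) − 10| < eps.
Combining over a common denominator, (8y - 10)/(y - 2) − 10 = [(8y - 10)·3 − 30·(y - 2)] / [3·(y - 2)] = -6(y − 5) / (3(y - 2)).
So |(8y - 10)/(y - 2) − 10| = 6|y − 5| / (3·|y − 2|).
Restrict delta ≤ 3/2. Then |y − 5| < 3/2 gives |y − 2| = |(y − 5) + 3| ≥ 3 − 3/2 = 3/2.
Hence |(8y - 10)/(y - 2) − 10| < 6|y − 5|/(3·(3/2)) = (4/3)|y − 5|, which is < eps once |y − 5| < (3/4)eps.
Take delta = min(3/2, (3/4)eps). Then 0 < |y − 5| < delta forces both bounds, so |(8y - 10)/(y - 2) − 10| < eps.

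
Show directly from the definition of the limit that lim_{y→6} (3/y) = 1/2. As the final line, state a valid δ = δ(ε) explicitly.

Let ε > 0. We seek δ > 0 such that 0 < |y − 6| < δ implies |3/y − (1/2)| < ε.
|3/y − (1/2)| = 3·|6 − y|/(6·|y|) = 3|y − 6|/(6|y|).
Restrict δ ≤ 3. Then |y − 6| < 3 gives |y| > 3, so 6|y| > 18.
Then |3/y − (1/2)| < 3|y − 6|/18, which is < ε when |y − 6| < 6ε.
Take δ = min(3, 6ε). Then 0 < |y − 6| < δ gives both |y − 6| < 3 and |y − 6| < 6ε, so |3/y − (1/2)| < ε.

δ = min(3, 6ε)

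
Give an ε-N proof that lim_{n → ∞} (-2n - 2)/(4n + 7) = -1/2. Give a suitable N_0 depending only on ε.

N_0 = (3/8)/ε

Let ε > 0 be given. For n ≥ 1, |(-2n - 2)/(4n + 7) + 1/2| = |6|/(4(4n + 7)) = 6/(4(4n + 7)).
Since 4n + 7 ≥ 4n for n ≥ 1, this is ≤ 6/(4·4n) = (3/8)/n.
So |(-2n - 2)/(4n + 7) + 1/2| < ε whenever n > (3/8)/ε.
Take N_0 = (3/8)/ε. If n > N_0 then |(-2n - 2)/(4n + 7) + 1/2| ≤ (3/8)/n < ε.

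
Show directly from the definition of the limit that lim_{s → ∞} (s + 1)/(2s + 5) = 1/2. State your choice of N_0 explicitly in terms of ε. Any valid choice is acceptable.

Let ε > 0 be given. We seek N_0 > 0 such that s > N_0 implies |(s + 1)/(2s + 5) − (1/2)| < ε.
(s + 1)/(2s + 5) − (1/2) = (2(s + 1) − (2s + 5)) / (2(2s + 5)) = -3/(2(2s + 5)).
For s > 0 we have 2s + 5 > 2s, so |(s + 1)/(2s + 5) − (1/2)| = 3/(2(2s + 5)) < 3/(2·2s) = (3/4)/s.
Thus |(s + 1)/(2s + 5) − (1/2)| < ε whenever s > (3/4)/ε.
Take N_0 = (3/4)/ε. If s > N_0 then |(s + 1)/(2s + 5) − (1/2)| < (3/4)/s < ε.

N_0 = (3/4)/ε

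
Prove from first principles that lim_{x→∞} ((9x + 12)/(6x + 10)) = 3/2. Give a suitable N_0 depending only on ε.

N_0 = (1/2)/ε

Fix ε > 0. We seek N_0 > 0 such that x > N_0 implies |(9x + 12)/(6x + 10) − (3/2)| < ε.
(9x + 12)/(6x + 10) − (3/2) = (6(9x + 12) − 9(6x + 10)) / (6(6x + 10)) = -18/(6(6x + 10)).
For x > 0 we have 6x + 10 > 6x, so |(9x + 12)/(6x + 10) − (3/2)| = 18/(6(6x + 10)) < 18/(6·6x) = (1/2)/x.
Thus |(9x + 12)/(6x + 10) − (3/2)| < ε whenever x > (1/2)/ε.
Take N_0 = (1/2)/ε. If x > N_0 then |(9x + 12)/(6x + 10) − (3/2)| < (1/2)/x < ε.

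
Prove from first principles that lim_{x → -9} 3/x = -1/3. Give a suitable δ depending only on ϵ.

Fix ϵ > 0. We seek δ > 0 such that 0 < |x + 9| < δ implies |3/x + 1/3| < ϵ.
|3/x + 1/3| = 3·|-9 − x|/(9·|x|) = 3|x + 9|/(9|x|).
Restrict δ ≤ 9/2. Then |x + 9| < 9/2 gives |x| > 9/2, so 9|x| > 81/2.
Then |3/x + 1/3| < 3|x + 9|/(81/2), which is < ϵ when |x + 9| < (27/2)ϵ.
Take δ = min(9/2, (27/2)ϵ). Then 0 < |x + 9| < δ gives both |x + 9| < 9/2 and |x + 9| < (27/2)ϵ, so |3/x + 1/3| < ϵ.

δ = min(9/2, (27/2)ϵ)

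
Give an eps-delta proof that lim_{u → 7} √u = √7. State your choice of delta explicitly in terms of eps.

delta = min(7, √7·eps)

Suppose eps > 0. We want delta > 0 such that 0 < |u − 7| < delta implies |√u − √7| < eps.
Multiplying by the conjugate, |√u − √7| = |u − 7|/(√u + √7).
Restrict delta ≤ 7 so that |u − 7| < 7 forces u > 0, and then √u + √7 > √7.
Hence |√u − √7| < |u − 7|/√7, which is < eps once |u − 7| < √7·eps.
Take delta = min(7, √7·eps). If 0 < |u − 7| < delta then u > 0 and |√u − √7| < |u − 7|/√7 < eps.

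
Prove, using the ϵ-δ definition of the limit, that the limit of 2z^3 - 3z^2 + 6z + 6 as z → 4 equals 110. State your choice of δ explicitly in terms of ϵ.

δ = min(2, ϵ/128)

Let ϵ > 0 be given. We want δ > 0 such that 0 < |z − 4| < δ implies |(2z^3 - 3z^2 + 6z + 6) − 110| < ϵ.
(2z^3 - 3z^2 + 6z + 6) − 110 = 2z^3 - 3z^2 + 6z - 104 = (z − 4)(2z^2 + 5z + 26).
So |(2z^3 - 3z^2 + 6z + 6) − 110| = |z − 4|·|2z^2 + 5z + 26|.
Require δ ≤ 2. Then |z − 4| < 2 gives |z| < 6, and by the triangle inequality |2z^2 + 5z + 26| ≤ 2·6^2 + 5·6 + 26 = 128.
Hence |(2z^3 - 3z^2 + 6z + 6) − 110| ≤ 128|z − 4| < ϵ provided |z − 4| < ϵ/128.
Take δ = min(2, ϵ/128). Then 0 < |z − 4| < δ gives both |z − 4| < 2 and |z − 4| < ϵ/128, so |(2z^3 - 3z^2 + 6z + 6) − 110| < ϵ.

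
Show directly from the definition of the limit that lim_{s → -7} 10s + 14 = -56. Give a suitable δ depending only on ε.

Let ε > 0 be given. We need δ > 0 so that 0 < |s + 7| < δ implies |(10s + 14) + 56| < ε.
Since (10s + 14) + 56 = 10(s + 7), we have |(10s + 14) + 56| = 10|s + 7|.
So 10|s + 7| < ε exactly when |s + 7| < ε/10.
Choosing δ = ε/10 gives |(10s + 14) + 56| = 10|s + 7| < ε whenever |s + 7| < δ.

δ = ε/10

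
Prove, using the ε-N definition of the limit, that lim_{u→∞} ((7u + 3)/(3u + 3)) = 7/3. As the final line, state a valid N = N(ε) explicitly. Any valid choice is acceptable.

Let ε > 0 be given. We seek N > 0 such that u > N implies |(7u + 3)/(3u + 3) − (7/3)| < ε.
(7u + 3)/(3u + 3) − (7/3) = (3(7u + 3) − 7(3u + 3)) / (3(3u + 3)) = -12/(3(3u + 3)).
For u > 0 we have 3u + 3 > 3u, so |(7u + 3)/(3u + 3) − (7/3)| = 12/(3(3u + 3)) < 12/(3·3u) = (4/3)/u.
Thus |(7u + 3)/(3u + 3) − (7/3)| < ε whenever u > (4/3)/ε.
Take N = (4/3)/ε. If u > N then |(7u + 3)/(3u + 3) − (7/3)| < (4/3)/u < ε.

N = (4/3)/ε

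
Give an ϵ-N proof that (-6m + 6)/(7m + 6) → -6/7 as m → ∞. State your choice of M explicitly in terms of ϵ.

M = (78/49)/ϵ

Suppose ϵ > 0. For m ≥ 1, |(-6m + 6)/(7m + 6) + 6/7| = |78|/(7(7m + 6)) = 78/(7(7m + 6)).
Since 7m + 6 ≥ 7m for m ≥ 1, this is ≤ 78/(7·7m) = (78/49)/m.
So |(-6m + 6)/(7m + 6) + 6/7| < ϵ whenever m > (78/49)/ϵ.
Take M = (78/49)/ϵ. If m > M then |(-6m + 6)/(7m + 6) + 6/7| ≤ (78/49)/m < ϵ.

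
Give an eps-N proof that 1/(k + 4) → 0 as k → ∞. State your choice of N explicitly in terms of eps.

Suppose eps > 0. For k ≥ 1, |1/(k + 4) − 0| = 1/(k + 4) ≤ 1/k.
We need 1/k < eps, i.e. k > 1/eps.
Take N = 1/eps. If k > N then |1/(k + 4)| ≤ 1/k < eps.

N = 1/eps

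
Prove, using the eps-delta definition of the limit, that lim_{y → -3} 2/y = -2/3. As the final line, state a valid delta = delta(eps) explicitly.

Let eps > 0 be given. We seek delta > 0 such that 0 < |y + 3| < delta implies |2/y + 2/3| < eps.
|2/y + 2/3| = 2·|-3 − y|/(3·|y|) = 2|y + 3|/(3|y|).
Restrict delta ≤ 3/2. Then |y + 3| < 3/2 gives |y| > 3/2, so 3|y| > 9/2.
Then |2/y + 2/3| < 2|y + 3|/(9/2), which is < eps when |y + 3| < (9/4)eps.
Take delta = min(3/2, (9/4)eps). Then 0 < |y + 3| < delta gives both |y + 3| < 3/2 and |y + 3| < (9/4)eps, so |2/y + 2/3| < eps.

delta = min(3/2, (9/4)eps)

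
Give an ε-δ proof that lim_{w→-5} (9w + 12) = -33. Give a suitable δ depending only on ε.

δ = ε/9

Let ε > 0. We need δ > 0 so that 0 < |w + 5| < δ implies |(9w + 12) + 33| < ε.
|(9w + 12) + 33| = |9w + 45| = 9|w + 5|.
So 9|w + 5| < ε exactly when |w + 5| < ε/9.
Take δ = ε/9. If 0 < |w + 5| < δ then |(9w + 12) + 33| = 9|w + 5| < 9·(ε/9) = ε.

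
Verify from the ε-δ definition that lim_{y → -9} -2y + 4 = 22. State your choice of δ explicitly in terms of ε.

Suppose ε > 0. We need δ > 0 so that 0 < |y + 9| < δ implies |(-2y + 4) − 22| < ε.
Since (-2y + 4) − 22 = -2(y + 9), we have |(-2y + 4) − 22| = 2|y + 9|.
Thus it suffices that |y + 9| < ε/2.
Take δ = ε/2. If 0 < |y + 9| < δ then |(-2y + 4) − 22| = 2|y + 9| < 2·(ε/2) = ε.

δ = ε/2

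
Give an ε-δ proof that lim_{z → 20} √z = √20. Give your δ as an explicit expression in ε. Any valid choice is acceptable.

δ = min(20, √20·ε)

Fix ε > 0. We want δ > 0 such that 0 < |z − 20| < δ implies |√z − √20| < ε.
Rationalise: √z − √20 = (z − 20)/(√z + √20), so |√z − √20| = |z − 20|/(√z + √20).
Restrict δ ≤ 20 so that |z − 20| < 20 forces z > 0, and then √z + √20 > √20.
Hence |√z − √20| < |z − 20|/√20, which is < ε once |z − 20| < √20·ε.
Take δ = min(20, √20·ε). If 0 < |z − 20| < δ then z > 0 and |√z − √20| < |z − 20|/√20 < ε.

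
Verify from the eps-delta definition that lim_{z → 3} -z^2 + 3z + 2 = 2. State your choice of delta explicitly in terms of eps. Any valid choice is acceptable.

delta = min(1, eps/4)

Fix eps > 0. We want delta > 0 such that 0 < |z − 3| < delta implies |(-z^2 + 3z + 2) − 2| < eps.
(-z^2 + 3z + 2) − 2 = -z^2 + 3z = (z − 3)(-z).
So |(-z^2 + 3z + 2) − 2| = |z − 3|·|-z|.
Assume first that |z − 3| < 1, so |z| < 4. Then |-z| ≤ 4 = 4.
Hence |(-z^2 + 3z + 2) − 2| ≤ 4|z − 3| < eps provided |z − 3| < eps/4.
Choosing delta = min(1, eps/4) ensures both conditions, hence |(-z^2 + 3z + 2) − 2| < eps.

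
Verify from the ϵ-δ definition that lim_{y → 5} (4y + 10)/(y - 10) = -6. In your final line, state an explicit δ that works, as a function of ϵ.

Fix ϵ > 0. We want δ > 0 with 0 < |y − 5| < δ ⇒ |(4y + 10)/(y - 10) + 6| < ϵ.
Combining over a common denominator, (4y + 10)/(y - 10) + 6 = [(4y + 10)·(-5) − 30·(y - 10)] / [(-5)·(y - 10)] = -50(y − 5) / ((-5)(y - 10)).
So |(4y + 10)/(y - 10) + 6| = 50|y − 5| / (5·|y − 10|).
Require δ ≤ 5/2, so |y − 10| ≥ |-5| − |y − 5| > 5 − 5/2 = 5/2.
Hence |(4y + 10)/(y - 10) + 6| < 50|y − 5|/(5·(5/2)) = 4|y − 5|, which is < ϵ once |y − 5| < (1/4)ϵ.
Take δ = min(5/2, (1/4)ϵ). Then 0 < |y − 5| < δ forces both bounds, so |(4y + 10)/(y - 10) + 6| < ϵ.

δ = min(5/2, (1/4)ϵ)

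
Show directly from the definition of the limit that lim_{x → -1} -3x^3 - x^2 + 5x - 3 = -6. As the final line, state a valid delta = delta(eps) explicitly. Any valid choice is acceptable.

delta = min(1, eps/19)

Let eps > 0 be given. We want delta > 0 such that 0 < |x + 1| < delta implies |(-3x^3 - x^2 + 5x - 3) + 6| < eps.
(-3x^3 - x^2 + 5x - 3) + 6 = -3x^3 - x^2 + 5x + 3 = (x + 1)(-3x^2 + 2x + 3).
So |(-3x^3 - x^2 + 5x - 3) + 6| = |x + 1|·|-3x^2 + 2x + 3|.
Assume first that |x + 1| < 1, so |x| < 2. Then |-3x^2 + 2x + 3| ≤ 3·2^2 + 2·2 + 3 = 19.
Hence |(-3x^3 - x^2 + 5x - 3) + 6| ≤ 19|x + 1| < eps provided |x + 1| < eps/19.
Choosing delta = min(1, eps/19) ensures both conditions, hence |(-3x^3 - x^2 + 5x - 3) + 6| < eps.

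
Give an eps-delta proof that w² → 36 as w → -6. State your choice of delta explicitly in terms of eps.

delta = min(1, eps/13)

Suppose eps > 0. We seek delta > 0 with 0 < |w + 6| < delta ⇒ |w² − 36| < eps.
Factor: w² − 36 = (w + 6)(w - 6), so |w² − 36| = |w + 6|·|w - 6|.
Restrict delta ≤ 1. Then |w + 6| < 1 gives |w| < 7, so by the triangle inequality |w - 6| ≤ 7 + 6 = 13.
Hence |w² − 36| ≤ 13|w + 6|, which is < eps once |w + 6| < eps/13.
Take delta = min(1, eps/13). If 0 < |w + 6| < delta then both bounds hold and |w² − 36| ≤ 13|w + 6| < 13·(eps/13) = eps.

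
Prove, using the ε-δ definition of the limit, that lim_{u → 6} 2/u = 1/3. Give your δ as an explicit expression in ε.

δ = min(3, 9ε)

Suppose ε > 0. We seek δ > 0 such that 0 < |u − 6| < δ implies |2/u − (1/3)| < ε.
|2/u − (1/3)| = 2·|6 − u|/(6·|u|) = 2|u − 6|/(6|u|).
Require δ ≤ 3 so that |u| > 6 − 3 = 3, hence 6|u| > 18.
Then |2/u − (1/3)| < 2|u − 6|/18, which is < ε when |u − 6| < 9ε.
Take δ = min(3, 9ε). Then 0 < |u − 6| < δ gives both |u − 6| < 3 and |u − 6| < 9ε, so |2/u − (1/3)| < ε.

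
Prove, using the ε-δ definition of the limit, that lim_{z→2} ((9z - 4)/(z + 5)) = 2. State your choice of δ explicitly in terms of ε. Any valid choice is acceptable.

δ = min(7/2, (1/2)ε)

Fix ε > 0. We want δ > 0 with 0 < |z − 2| < δ ⇒ |(9z - 4)/(z + 5) − 2| < ε.
Combining over a common denominator, (9z - 4)/(z + 5) − 2 = [(9z - 4)·7 − 14·(z + 5)] / [7·(z + 5)] = 49(z − 2) / (7(z + 5)).
So |(9z - 4)/(z + 5) − 2| = 49|z − 2| / (7·|z + 5|).
Restrict δ ≤ 7/2. Then |z − 2| < 7/2 gives |z + 5| = |(z − 2) + 7| ≥ 7 − 7/2 = 7/2.
Hence |(9z - 4)/(z + 5) − 2| < 49|z − 2|/(7·(7/2)) = 2|z − 2|, which is < ε once |z − 2| < (1/2)ε.
Take δ = min(7/2, (1/2)ε). Then 0 < |z − 2| < δ forces both bounds, so |(9z - 4)/(z + 5) − 2| < ε.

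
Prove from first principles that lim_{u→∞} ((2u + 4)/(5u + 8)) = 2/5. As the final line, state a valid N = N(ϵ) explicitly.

N = (4/25)/ϵ

Suppose ϵ > 0. We seek N > 0 such that u > N implies |(2u + 4)/(5u + 8) − (2/5)| < ϵ.
(2u + 4)/(5u + 8) − (2/5) = (5(2u + 4) − 2(5u + 8)) / (5(5u + 8)) = 4/(5(5u + 8)).
For u > 0 we have 5u + 8 > 5u, so |(2u + 4)/(5u + 8) − (2/5)| = 4/(5(5u + 8)) < 4/(5·5u) = (4/25)/u.
Thus |(2u + 4)/(5u + 8) − (2/5)| < ϵ whenever u > (4/25)/ϵ.
Take N = (4/25)/ϵ. If u > N then |(2u + 4)/(5u + 8) − (2/5)| < (4/25)/u < ϵ.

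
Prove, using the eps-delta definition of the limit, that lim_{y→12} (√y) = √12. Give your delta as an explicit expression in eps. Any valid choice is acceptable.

delta = min(12, √12·eps)

Let eps > 0. We want delta > 0 such that 0 < |y − 12| < delta implies |√y − √12| < eps.
Rationalise: √y − √12 = (y − 12)/(√y + √12), so |√y − √12| = |y − 12|/(√y + √12).
Restrict delta ≤ 12 so that |y − 12| < 12 forces y > 0, and then √y + √12 > √12.
Hence |√y − √12| < |y − 12|/√12, which is < eps once |y − 12| < √12·eps.
Take delta = min(12, √12·eps). If 0 < |y − 12| < delta then y > 0 and |√y − √12| < |y − 12|/√12 < eps.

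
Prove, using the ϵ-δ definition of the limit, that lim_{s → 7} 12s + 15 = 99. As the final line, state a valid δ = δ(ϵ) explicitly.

δ = ϵ/12

Fix ϵ > 0. We need δ > 0 so that 0 < |s − 7| < δ implies |(12s + 15) − 99| < ϵ.
|(12s + 15) − 99| = |12s - 84| = 12|s − 7|.
So 12|s − 7| < ϵ exactly when |s − 7| < ϵ/12.
Choosing δ = ϵ/12 gives |(12s + 15) − 99| = 12|s − 7| < ϵ whenever |s − 7| < δ.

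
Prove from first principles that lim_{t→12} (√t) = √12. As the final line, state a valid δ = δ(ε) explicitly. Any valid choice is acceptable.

Suppose ε > 0. We want δ > 0 such that 0 < |t − 12| < δ implies |√t − √12| < ε.
Multiplying by the conjugate, |√t − √12| = |t − 12|/(√t + √12).
Restrict δ ≤ 12 so that |t − 12| < 12 forces t > 0, and then √t + √12 > √12.
Hence |√t − √12| < |t − 12|/√12, which is < ε once |t − 12| < √12·ε.
Take δ = min(12, √12·ε). If 0 < |t − 12| < δ then t > 0 and |√t − √12| < |t − 12|/√12 < ε.

δ = min(12, √12·ε)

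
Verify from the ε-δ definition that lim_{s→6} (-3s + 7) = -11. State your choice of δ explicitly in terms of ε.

δ = ε/3

Suppose ε > 0. We need δ > 0 so that 0 < |s − 6| < δ implies |(-3s + 7) + 11| < ε.
|(-3s + 7) + 11| = |-3s + 18| = 3|s − 6|.
So 3|s − 6| < ε exactly when |s − 6| < ε/3.
Choosing δ = ε/3 gives |(-3s + 7) + 11| = 3|s − 6| < ε whenever |s − 6| < δ.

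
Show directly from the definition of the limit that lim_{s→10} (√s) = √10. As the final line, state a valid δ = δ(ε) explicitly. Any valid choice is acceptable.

δ = min(10, √10·ε)

Let ε > 0. We want δ > 0 such that 0 < |s − 10| < δ implies |√s − √10| < ε.
Multiplying by the conjugate, |√s − √10| = |s − 10|/(√s + √10).
Restrict δ ≤ 10 so that |s − 10| < 10 forces s > 0, and then √s + √10 > √10.
Hence |√s − √10| < |s − 10|/√10, which is < ε once |s − 10| < √10·ε.
Take δ = min(10, √10·ε). If 0 < |s − 10| < δ then s > 0 and |√s − √10| < |s − 10|/√10 < ε.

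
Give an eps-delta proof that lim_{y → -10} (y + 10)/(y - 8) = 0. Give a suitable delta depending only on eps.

Suppose eps > 0. We want delta > 0 with 0 < |y + 10| < delta ⇒ |(y + 10)/(y - 8) − 0| < eps.
Combining over a common denominator, (y + 10)/(y - 8) − 0 = [(y + 10)·(-18) − 0·(y - 8)] / [(-18)·(y - 8)] = -18(y + 10) / ((-18)(y - 8)).
So |(y + 10)/(y - 8) − 0| = 18|y + 10| / (18·|y − 8|).
Require delta ≤ 9, so |y − 8| ≥ |-18| − |y + 10| > 18 − 9 = 9.
Hence |(y + 10)/(y - 8) − 0| < 18|y + 10|/(18·9) = (1/9)|y + 10|, which is < eps once |y + 10| < 9eps.
Take delta = min(9, 9eps). Then 0 < |y + 10| < delta forces both bounds, so |(y + 10)/(y - 8) − 0| < eps.

delta = min(9, 9eps)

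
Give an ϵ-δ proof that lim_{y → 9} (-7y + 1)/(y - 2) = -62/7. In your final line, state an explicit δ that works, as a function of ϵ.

δ = min(7/2, (49/26)ϵ)

Let ϵ > 0 be given. We want δ > 0 with 0 < |y − 9| < δ ⇒ |(-7y + 1)/(y - 2) + 62/7| < ϵ.
Combining over a common denominator, (-7y + 1)/(y - 2) + 62/7 = [(-7y + 1)·7 − (-62)·(y - 2)] / [7·(y - 2)] = 13(y − 9) / (7(y - 2)).
So |(-7y + 1)/(y - 2) + 62/7| = 13|y − 9| / (7·|y − 2|).
Require δ ≤ 7/2, so |y − 2| ≥ |7| − |y − 9| > 7 − 7/2 = 7/2.
Hence |(-7y + 1)/(y - 2) + 62/7| < 13|y − 9|/(7·(7/2)) = (26/49)|y − 9|, which is < ϵ once |y − 9| < (49/26)ϵ.
Take δ = min(7/2, (49/26)ϵ). Then 0 < |y − 9| < δ forces both bounds, so |(-7y + 1)/(y - 2) + 62/7| < ϵ.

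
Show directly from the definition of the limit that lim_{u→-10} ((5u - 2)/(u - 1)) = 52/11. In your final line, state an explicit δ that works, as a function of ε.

Let ε > 0 be given. We want δ > 0 with 0 < |u + 10| < δ ⇒ |(5u - 2)/(u - 1) − (52/11)| < ε.
Combining over a common denominator, (5u - 2)/(u - 1) − (52/11) = [(5u - 2)·(-11) − (-52)·(u - 1)] / [(-11)·(u - 1)] = -3(u + 10) / ((-11)(u - 1)).
So |(5u - 2)/(u - 1) − (52/11)| = 3|u + 10| / (11·|u − 1|).
Restrict δ ≤ 11/2. Then |u + 10| < 11/2 gives |u − 1| = |(u + 10) + (-11)| ≥ 11 − 11/2 = 11/2.
Hence |(5u - 2)/(u - 1) − (52/11)| < 3|u + 10|/(11·(11/2)) = (6/121)|u + 10|, which is < ε once |u + 10| < (121/6)ε.
Take δ = min(11/2, (121/6)ε). Then 0 < |u + 10| < δ forces both bounds, so |(5u - 2)/(u - 1) − (52/11)| < ε.

δ = min(11/2, (121/6)ε)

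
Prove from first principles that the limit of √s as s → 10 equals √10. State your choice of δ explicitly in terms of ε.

Let ε > 0. We want δ > 0 such that 0 < |s − 10| < δ implies |√s − √10| < ε.
Multiplying by the conjugate, |√s − √10| = |s − 10|/(√s + √10).
Restrict δ ≤ 10 so that |s − 10| < 10 forces s > 0, and then √s + √10 > √10.
Hence |√s − √10| < |s − 10|/√10, which is < ε once |s − 10| < √10·ε.
Take δ = min(10, √10·ε). If 0 < |s − 10| < δ then s > 0 and |√s − √10| < |s − 10|/√10 < ε.

δ = min(10, √10·ε)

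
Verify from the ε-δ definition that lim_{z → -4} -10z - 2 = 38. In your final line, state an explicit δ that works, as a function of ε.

Suppose ε > 0. We need δ > 0 so that 0 < |z + 4| < δ implies |(-10z - 2) − 38| < ε.
|(-10z - 2) − 38| = |-10z - 40| = 10|z + 4|.
Thus it suffices that |z + 4| < ε/10.
Take δ = ε/10. If 0 < |z + 4| < δ then |(-10z - 2) − 38| = 10|z + 4| < 10·(ε/10) = ε.

δ = ε/10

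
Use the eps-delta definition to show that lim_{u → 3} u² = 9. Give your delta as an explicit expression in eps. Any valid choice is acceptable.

delta = min(1, eps/7)

Suppose eps > 0. We seek delta > 0 with 0 < |u − 3| < delta ⇒ |u² − 9| < eps.
Factor: u² − 9 = (u − 3)(u + 3), so |u² − 9| = |u − 3|·|u + 3|.
Restrict delta ≤ 1. Then |u − 3| < 1 gives |u| < 4, so by the triangle inequality |u + 3| ≤ 4 + 3 = 7.
Hence |u² − 9| ≤ 7|u − 3|, which is < eps once |u − 3| < eps/7.
Take delta = min(1, eps/7). If 0 < |u − 3| < delta then both bounds hold and |u² − 9| ≤ 7|u − 3| < 7·(eps/7) = eps.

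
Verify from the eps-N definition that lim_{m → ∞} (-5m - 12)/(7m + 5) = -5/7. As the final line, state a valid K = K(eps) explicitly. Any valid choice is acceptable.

K = (59/49)/eps

Suppose eps > 0. For m ≥ 1, |(-5m - 12)/(7m + 5) + 5/7| = |-59|/(7(7m + 5)) = 59/(7(7m + 5)).
Since 7m + 5 ≥ 7m for m ≥ 1, this is ≤ 59/(7·7m) = (59/49)/m.
So |(-5m - 12)/(7m + 5) + 5/7| < eps whenever m > (59/49)/eps.
Take K = (59/49)/eps. If m > K then |(-5m - 12)/(7m + 5) + 5/7| ≤ (59/49)/m < eps.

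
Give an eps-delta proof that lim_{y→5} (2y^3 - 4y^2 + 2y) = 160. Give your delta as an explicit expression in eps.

delta = min(1, eps/140)

Let eps > 0. We want delta > 0 such that 0 < |y − 5| < delta implies |(2y^3 - 4y^2 + 2y) − 160| < eps.
(2y^3 - 4y^2 + 2y) − 160 = 2y^3 - 4y^2 + 2y - 160 = (y − 5)(2y^2 + 6y + 32).
So |(2y^3 - 4y^2 + 2y) − 160| = |y − 5|·|2y^2 + 6y + 32|.
Require delta ≤ 1. Then |y − 5| < 1 gives |y| < 6, and by the triangle inequality |2y^2 + 6y + 32| ≤ 2·6^2 + 6·6 + 32 = 140.
Hence |(2y^3 - 4y^2 + 2y) − 160| ≤ 140|y − 5| < eps provided |y − 5| < eps/140.
Choosing delta = min(1, eps/140) ensures both conditions, hence |(2y^3 - 4y^2 + 2y) − 160| < eps.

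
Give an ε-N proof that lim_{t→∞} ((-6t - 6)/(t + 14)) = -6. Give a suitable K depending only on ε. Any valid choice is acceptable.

Fix ε > 0. We seek K > 0 such that t > K implies |(-6t - 6)/(t + 14) + 6| < ε.
(-6t - 6)/(t + 14) + 6 = ((-6t - 6) − (-6)(t + 14)) / ((t + 14)) = 78/((t + 14)).
For t > 0 we have t + 14 > t, so |(-6t - 6)/(t + 14) + 6| = 78/((t + 14)) < 78/(t) = 78/t.
Thus |(-6t - 6)/(t + 14) + 6| < ε whenever t > 78/ε.
Take K = 78/ε. If t > K then |(-6t - 6)/(t + 14) + 6| < 78/t < ε.

K = 78/ε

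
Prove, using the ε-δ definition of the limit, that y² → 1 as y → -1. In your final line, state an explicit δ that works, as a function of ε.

δ = min(1, ε/3)

Fix ε > 0. We seek δ > 0 with 0 < |y + 1| < δ ⇒ |y² − 1| < ε.
Factor: y² − 1 = (y + 1)(y - 1), so |y² − 1| = |y + 1|·|y - 1|.
Restrict δ ≤ 1. Then |y + 1| < 1 gives |y| < 2, so by the triangle inequality |y - 1| ≤ 2 + 1 = 3.
Hence |y² − 1| ≤ 3|y + 1|, which is < ε once |y + 1| < ε/3.
Take δ = min(1, ε/3). If 0 < |y + 1| < δ then both bounds hold and |y² − 1| ≤ 3|y + 1| < 3·(ε/3) = ε.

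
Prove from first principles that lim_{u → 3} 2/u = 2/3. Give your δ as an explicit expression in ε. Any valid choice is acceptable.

Let ε > 0 be given. We seek δ > 0 such that 0 < |u − 3| < δ implies |2/u − (2/3)| < ε.
|2/u − (2/3)| = 2·|3 − u|/(3·|u|) = 2|u − 3|/(3|u|).
Require δ ≤ 3/2 so that |u| > 3 − 3/2 = 3/2, hence 3|u| > 9/2.
Then |2/u − (2/3)| < 2|u − 3|/(9/2), which is < ε when |u − 3| < (9/4)ε.
Take δ = min(3/2, (9/4)ε). Then 0 < |u − 3| < δ gives both |u − 3| < 3/2 and |u − 3| < (9/4)ε, so |2/u − (2/3)| < ε.

δ = min(3/2, (9/4)ε)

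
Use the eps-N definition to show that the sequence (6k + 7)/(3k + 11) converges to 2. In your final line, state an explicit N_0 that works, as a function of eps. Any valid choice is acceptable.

Fix eps > 0. For k ≥ 1, |(6k + 7)/(3k + 11) − 2| = |-45|/(3(3k + 11)) = 45/(3(3k + 11)).
Since 3k + 11 ≥ 3k for k ≥ 1, this is ≤ 45/(3·3k) = 5/k.
So |(6k + 7)/(3k + 11) − 2| < eps whenever k > 5/eps.
Take N_0 = 5/eps. If k > N_0 then |(6k + 7)/(3k + 11) − 2| ≤ 5/k < eps.

N_0 = 5/eps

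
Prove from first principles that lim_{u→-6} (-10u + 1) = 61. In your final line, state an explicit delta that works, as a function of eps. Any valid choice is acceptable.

Let eps > 0. We need delta > 0 so that 0 < |u + 6| < delta implies |(-10u + 1) − 61| < eps.
Since (-10u + 1) − 61 = -10(u + 6), we have |(-10u + 1) − 61| = 10|u + 6|.
Thus it suffices that |u + 6| < eps/10.
Choosing delta = eps/10 gives |(-10u + 1) − 61| = 10|u + 6| < eps whenever |u + 6| < delta.

delta = eps/10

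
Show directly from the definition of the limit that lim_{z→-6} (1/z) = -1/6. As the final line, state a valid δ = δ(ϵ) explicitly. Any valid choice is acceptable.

δ = min(3, 18ϵ)

Let ϵ > 0. We seek δ > 0 such that 0 < |z + 6| < δ implies |1/z + 1/6| < ϵ.
|1/z + 1/6| = |-6 − z|/(6·|z|) = |z + 6|/(6|z|).
Require δ ≤ 3 so that |z| > 6 − 3 = 3, hence 6|z| > 18.
Then |1/z + 1/6| < |z + 6|/18, which is < ϵ when |z + 6| < 18ϵ.
Take δ = min(3, 18ϵ). Then 0 < |z + 6| < δ gives both |z + 6| < 3 and |z + 6| < 18ϵ, so |1/z + 1/6| < ϵ.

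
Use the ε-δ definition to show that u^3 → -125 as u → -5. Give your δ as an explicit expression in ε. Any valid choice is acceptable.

Let ε > 0 be given. We seek δ > 0 with 0 < |u + 5| < δ ⇒ |u^3 + 125| < ε.
Factor: u^3 + 125 = (u + 5)(u^2 - 5u + 25), so |u^3 + 125| = |u + 5|·|u^2 - 5u + 25|.
Impose δ ≤ 1 so that |u| < 6; then |u^2 - 5u + 25| ≤ 91.
Hence |u^3 + 125| ≤ 91|u + 5|, which is < ε once |u + 5| < ε/91.
Take δ = min(1, ε/91). If 0 < |u + 5| < δ then both bounds hold and |u^3 + 125| ≤ 91|u + 5| < 91·(ε/91) = ε.

δ = min(1, ε/91)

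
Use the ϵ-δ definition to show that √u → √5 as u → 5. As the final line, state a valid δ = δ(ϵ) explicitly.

Fix ϵ > 0. We want δ > 0 such that 0 < |u − 5| < δ implies |√u − √5| < ϵ.
Rationalise: √u − √5 = (u − 5)/(√u + √5), so |√u − √5| = |u − 5|/(√u + √5).
Restrict δ ≤ 5 so that |u − 5| < 5 forces u > 0, and then √u + √5 > √5.
Hence |√u − √5| < |u − 5|/√5, which is < ϵ once |u − 5| < √5·ϵ.
Take δ = min(5, √5·ϵ). If 0 < |u − 5| < δ then u > 0 and |√u − √5| < |u − 5|/√5 < ϵ.

δ = min(5, √5·ϵ)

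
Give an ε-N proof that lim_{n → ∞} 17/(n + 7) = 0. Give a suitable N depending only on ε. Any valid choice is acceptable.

Let ε > 0 be given. For n ≥ 1, |17/(n + 7) − 0| = 17/(n + 7) ≤ 17/n.
We need 17/n < ε, i.e. n > 17/ε.
Take N = 17/ε. If n > N then |17/(n + 7)| ≤ 17/n < ε.

N = 17/ε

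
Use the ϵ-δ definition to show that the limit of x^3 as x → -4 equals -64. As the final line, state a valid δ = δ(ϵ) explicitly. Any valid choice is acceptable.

Fix ϵ > 0. We seek δ > 0 with 0 < |x + 4| < δ ⇒ |x^3 + 64| < ϵ.
Factor: x^3 + 64 = (x + 4)(x^2 - 4x + 16), so |x^3 + 64| = |x + 4|·|x^2 - 4x + 16|.
Impose δ ≤ 2 so that |x| < 6; then |x^2 - 4x + 16| ≤ 76.
Hence |x^3 + 64| ≤ 76|x + 4|, which is < ϵ once |x + 4| < ϵ/76.
Take δ = min(2, ϵ/76). If 0 < |x + 4| < δ then both bounds hold and |x^3 + 64| ≤ 76|x + 4| < 76·(ϵ/76) = ϵ.

δ = min(2, ϵ/76)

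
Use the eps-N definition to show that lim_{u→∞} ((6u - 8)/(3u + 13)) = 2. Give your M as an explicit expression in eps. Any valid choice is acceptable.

M = (34/3)/eps

Suppose eps > 0. We seek M > 0 such that u > M implies |(6u - 8)/(3u + 13) − 2| < eps.
(6u - 8)/(3u + 13) − 2 = (3(6u - 8) − 6(3u + 13)) / (3(3u + 13)) = -102/(3(3u + 13)).
For u > 0 we have 3u + 13 > 3u, so |(6u - 8)/(3u + 13) − 2| = 102/(3(3u + 13)) < 102/(3·3u) = (34/3)/u.
Thus |(6u - 8)/(3u + 13) − 2| < eps whenever u > (34/3)/eps.
Take M = (34/3)/eps. If u > M then |(6u - 8)/(3u + 13) − 2| < (34/3)/u < eps.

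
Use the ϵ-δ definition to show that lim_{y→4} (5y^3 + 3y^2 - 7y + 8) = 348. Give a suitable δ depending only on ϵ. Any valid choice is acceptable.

Fix ϵ > 0. We want δ > 0 such that 0 < |y − 4| < δ implies |(5y^3 + 3y^2 - 7y + 8) − 348| < ϵ.
(5y^3 + 3y^2 - 7y + 8) − 348 = 5y^3 + 3y^2 - 7y - 340 = (y − 4)(5y^2 + 23y + 85).
So |(5y^3 + 3y^2 - 7y + 8) − 348| = |y − 4|·|5y^2 + 23y + 85|.
Require δ ≤ 1. Then |y − 4| < 1 gives |y| < 5, and by the triangle inequality |5y^2 + 23y + 85| ≤ 5·5^2 + 23·5 + 85 = 325.
Hence |(5y^3 + 3y^2 - 7y + 8) − 348| ≤ 325|y − 4| < ϵ provided |y − 4| < ϵ/325.
Choosing δ = min(1, ϵ/325) ensures both conditions, hence |(5y^3 + 3y^2 - 7y + 8) − 348| < ϵ.

δ = min(1, ϵ/325)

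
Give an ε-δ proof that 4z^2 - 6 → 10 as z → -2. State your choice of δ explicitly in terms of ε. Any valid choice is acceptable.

Let ε > 0 be given. We want δ > 0 such that 0 < |z + 2| < δ implies |(4z^2 - 6) − 10| < ε.
(4z^2 - 6) − 10 = 4z^2 - 16 = (z + 2)(4z - 8).
So |(4z^2 - 6) − 10| = |z + 2|·|4z - 8|.
Require δ ≤ 1. Then |z + 2| < 1 gives |z| < 3, and by the triangle inequality |4z - 8| ≤ 4·3 + 8 = 20.
Hence |(4z^2 - 6) − 10| ≤ 20|z + 2| < ε provided |z + 2| < ε/20.
Choosing δ = min(1, ε/20) ensures both conditions, hence |(4z^2 - 6) − 10| < ε.

δ = min(1, ε/20)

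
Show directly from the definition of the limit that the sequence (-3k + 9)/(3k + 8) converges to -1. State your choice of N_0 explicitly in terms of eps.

Let eps > 0 be given. For k ≥ 1, |(-3k + 9)/(3k + 8) + 1| = |51|/(3(3k + 8)) = 51/(3(3k + 8)).
Since 3k + 8 ≥ 3k for k ≥ 1, this is ≤ 51/(3·3k) = (17/3)/k.
So |(-3k + 9)/(3k + 8) + 1| < eps whenever k > (17/3)/eps.
Take N_0 = (17/3)/eps. If k > N_0 then |(-3k + 9)/(3k + 8) + 1| ≤ (17/3)/k < eps.

N_0 = (17/3)/eps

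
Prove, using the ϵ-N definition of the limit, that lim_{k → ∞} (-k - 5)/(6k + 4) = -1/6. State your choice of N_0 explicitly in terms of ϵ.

Fix ϵ > 0. For k ≥ 1, |(-k - 5)/(6k + 4) + 1/6| = |-26|/(6(6k + 4)) = 26/(6(6k + 4)).
Since 6k + 4 ≥ 6k for k ≥ 1, this is ≤ 26/(6·6k) = (13/18)/k.
So |(-k - 5)/(6k + 4) + 1/6| < ϵ whenever k > (13/18)/ϵ.
Take N_0 = (13/18)/ϵ. If k > N_0 then |(-k - 5)/(6k + 4) + 1/6| ≤ (13/18)/k < ϵ.

N_0 = (13/18)/ϵ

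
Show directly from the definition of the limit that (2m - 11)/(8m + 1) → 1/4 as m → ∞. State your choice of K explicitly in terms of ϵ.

K = (45/32)/ϵ

Suppose ϵ > 0. For m ≥ 1, |(2m - 11)/(8m + 1) − (1/4)| = |-90|/(8(8m + 1)) = 90/(8(8m + 1)).
Since 8m + 1 ≥ 8m for m ≥ 1, this is ≤ 90/(8·8m) = (45/32)/m.
So |(2m - 11)/(8m + 1) − (1/4)| < ϵ whenever m > (45/32)/ϵ.
Take K = (45/32)/ϵ. If m > K then |(2m - 11)/(8m + 1) − (1/4)| ≤ (45/32)/m < ϵ.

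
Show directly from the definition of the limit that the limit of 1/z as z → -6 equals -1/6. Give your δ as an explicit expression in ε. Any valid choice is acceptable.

δ = min(3, 18ε)

Let ε > 0 be given. We seek δ > 0 such that 0 < |z + 6| < δ implies |1/z + 1/6| < ε.
|1/z + 1/6| = |-6 − z|/(6·|z|) = |z + 6|/(6|z|).
Require δ ≤ 3 so that |z| > 6 − 3 = 3, hence 6|z| > 18.
Then |1/z + 1/6| < |z + 6|/18, which is < ε when |z + 6| < 18ε.
Take δ = min(3, 18ε). Then 0 < |z + 6| < δ gives both |z + 6| < 3 and |z + 6| < 18ε, so |1/z + 1/6| < ε.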